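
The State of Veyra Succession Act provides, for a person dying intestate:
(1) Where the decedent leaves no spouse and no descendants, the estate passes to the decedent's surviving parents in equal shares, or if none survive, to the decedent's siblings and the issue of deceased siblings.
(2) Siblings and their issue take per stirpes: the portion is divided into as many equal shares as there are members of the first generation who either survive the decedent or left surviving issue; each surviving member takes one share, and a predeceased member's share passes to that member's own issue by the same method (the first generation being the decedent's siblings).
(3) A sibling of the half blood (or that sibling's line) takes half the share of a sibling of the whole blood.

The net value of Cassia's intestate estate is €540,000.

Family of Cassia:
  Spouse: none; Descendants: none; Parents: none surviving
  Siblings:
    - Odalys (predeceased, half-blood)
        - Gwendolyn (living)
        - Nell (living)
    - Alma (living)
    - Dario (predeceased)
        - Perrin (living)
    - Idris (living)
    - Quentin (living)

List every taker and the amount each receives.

The entire €540,000 passes to the siblings and their issue.
Counting each half-blood sibling's line as half a unit, there are 9/2 units in €540,000, so one unit is €120,000. Whole-blood lines (Alma, Dario, Idris, and Quentin) take €120,000 each; half-blood lines (Odalys) take €60,000 each.
Odalys's share (€60,000) is divided into 2 shares of €30,000: Gwendolyn and Nell each take €30,000.
Dario's share (€120,000) passes entirely to Perrin.

Gwendolyn: €30,000; Nell: €30,000; Alma: €120,000; Perrin: €120,000; Idris: €120,000; Quentin: €120,000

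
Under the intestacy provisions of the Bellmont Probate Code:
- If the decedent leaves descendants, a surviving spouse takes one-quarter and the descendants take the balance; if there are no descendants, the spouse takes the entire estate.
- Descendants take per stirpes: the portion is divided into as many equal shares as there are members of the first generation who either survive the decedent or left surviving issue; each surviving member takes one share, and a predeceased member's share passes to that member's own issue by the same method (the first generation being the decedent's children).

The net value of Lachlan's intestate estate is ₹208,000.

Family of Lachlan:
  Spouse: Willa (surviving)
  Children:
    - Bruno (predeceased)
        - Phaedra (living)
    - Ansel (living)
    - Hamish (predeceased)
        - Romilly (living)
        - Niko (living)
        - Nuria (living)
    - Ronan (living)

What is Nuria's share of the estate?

Nuria receives ₹13,000.

Willa takes one-quarter of ₹208,000 = ₹52,000. The remaining ₹156,000 passes to the descendants.
The descendants' portion (₹156,000) is divided into 4 shares of ₹39,000: Ansel and Ronan each take ₹39,000; Bruno's ₹39,000 share passes to Bruno's issue; Hamish's ₹39,000 share passes to Hamish's issue.
Bruno's share (₹39,000) passes entirely to Phaedra.
Hamish's share (₹39,000) is divided into 3 shares of ₹13,000: Romilly, Niko, and Nuria each take ₹13,000.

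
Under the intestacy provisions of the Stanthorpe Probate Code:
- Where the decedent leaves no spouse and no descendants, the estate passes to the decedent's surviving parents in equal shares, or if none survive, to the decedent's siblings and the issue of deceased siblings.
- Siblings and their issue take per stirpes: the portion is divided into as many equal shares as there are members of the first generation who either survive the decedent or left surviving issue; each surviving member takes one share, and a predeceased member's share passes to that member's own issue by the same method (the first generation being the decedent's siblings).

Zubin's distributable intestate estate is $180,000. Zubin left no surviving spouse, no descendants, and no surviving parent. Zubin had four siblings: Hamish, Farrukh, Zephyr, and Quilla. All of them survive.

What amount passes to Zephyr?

The entire $180,000 passes to the siblings and their issue.
That amount ($180,000) is divided into 4 shares of $45,000: Hamish, Farrukh, Zephyr, and Quilla each take $45,000.

Zephyr receives $45,000.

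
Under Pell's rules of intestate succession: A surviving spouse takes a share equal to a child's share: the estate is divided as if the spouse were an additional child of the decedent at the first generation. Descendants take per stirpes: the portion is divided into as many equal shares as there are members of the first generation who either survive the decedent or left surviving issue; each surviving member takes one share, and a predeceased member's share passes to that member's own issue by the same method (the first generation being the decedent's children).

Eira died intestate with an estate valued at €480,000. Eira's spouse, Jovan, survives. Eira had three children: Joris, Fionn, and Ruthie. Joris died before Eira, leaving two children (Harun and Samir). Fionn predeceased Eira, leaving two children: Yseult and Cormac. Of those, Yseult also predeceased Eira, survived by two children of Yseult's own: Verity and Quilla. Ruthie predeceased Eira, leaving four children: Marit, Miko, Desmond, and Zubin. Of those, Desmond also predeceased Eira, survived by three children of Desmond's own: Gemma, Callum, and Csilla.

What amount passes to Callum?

The spouse counts as an additional share at the children's level, so there are 4 primary shares of €120,000. Jovan takes one such share (€120,000).
The children's combined portion (€360,000) is divided into 3 shares of €120,000: Joris's €120,000 share passes to Joris's issue; Fionn's €120,000 share passes to Fionn's issue; Ruthie's €120,000 share passes to Ruthie's issue.
Joris's share (€120,000) is divided into 2 shares of €60,000: Harun and Samir each take €60,000.
Fionn's share (€120,000) is divided into 2 shares of €60,000: Cormac takes €60,000; Yseult's €60,000 share passes to Yseult's issue.
Yseult's share (€60,000) is divided into 2 shares of €30,000: Verity and Quilla each take €30,000.
Ruthie's share (€120,000) is divided into 4 shares of €30,000: Marit, Miko, and Zubin each take €30,000; Desmond's €30,000 share passes to Desmond's issue.
Desmond's share (€30,000) is divided into 3 shares of €10,000: Gemma, Callum, and Csilla each take €10,000.

Callum receives €10,000.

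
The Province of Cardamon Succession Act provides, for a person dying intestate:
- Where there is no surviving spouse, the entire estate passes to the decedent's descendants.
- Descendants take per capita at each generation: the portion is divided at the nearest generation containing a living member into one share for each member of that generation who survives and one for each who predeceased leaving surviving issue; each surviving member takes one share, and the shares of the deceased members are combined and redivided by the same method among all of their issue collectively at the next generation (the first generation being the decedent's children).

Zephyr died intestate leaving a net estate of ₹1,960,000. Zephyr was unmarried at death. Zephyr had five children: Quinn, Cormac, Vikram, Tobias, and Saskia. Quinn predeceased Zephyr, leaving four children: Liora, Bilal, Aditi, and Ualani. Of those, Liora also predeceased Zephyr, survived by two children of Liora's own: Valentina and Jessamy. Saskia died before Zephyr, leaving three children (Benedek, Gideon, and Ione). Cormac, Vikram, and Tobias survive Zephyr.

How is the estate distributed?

Valentina: ₹56,000; Jessamy: ₹56,000; Bilal: ₹112,000; Aditi: ₹112,000; Ualani: ₹112,000; Cormac: ₹392,000; Vikram: ₹392,000; Tobias: ₹392,000; Benedek: ₹112,000; Gideon: ₹112,000; Ione: ₹112,000

The entire ₹1,960,000 passes to the descendants.
That amount (₹1,960,000) is divided at the children's generation into 5 shares of ₹392,000. Cormac, Vikram, and Tobias each take ₹392,000. The 2 shares of the deceased (Quinn and Saskia) are combined into a pool of ₹784,000.
That pool (₹784,000) is divided at the grandchildren's generation into 7 shares of ₹112,000. Bilal, Aditi, Ualani, Benedek, Gideon, and Ione each take ₹112,000. The remaining share for the deceased Liora (₹112,000) is carried to the next generation.
That pool (₹112,000) is divided at the great-grandchildren's generation equally among Valentina and Jessamy: ₹56,000 each.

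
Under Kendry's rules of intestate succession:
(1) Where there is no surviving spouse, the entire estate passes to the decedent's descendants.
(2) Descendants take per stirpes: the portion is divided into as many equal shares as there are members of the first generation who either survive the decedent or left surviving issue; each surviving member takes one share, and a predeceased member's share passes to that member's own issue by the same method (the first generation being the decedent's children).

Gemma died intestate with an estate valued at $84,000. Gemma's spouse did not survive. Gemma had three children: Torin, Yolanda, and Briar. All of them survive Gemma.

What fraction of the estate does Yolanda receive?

Yolanda receives 1/3 of the estate.

The entire $84,000 passes to the descendants.
That amount ($84,000) is divided into 3 shares of $28,000: Torin, Yolanda, and Briar each take $28,000.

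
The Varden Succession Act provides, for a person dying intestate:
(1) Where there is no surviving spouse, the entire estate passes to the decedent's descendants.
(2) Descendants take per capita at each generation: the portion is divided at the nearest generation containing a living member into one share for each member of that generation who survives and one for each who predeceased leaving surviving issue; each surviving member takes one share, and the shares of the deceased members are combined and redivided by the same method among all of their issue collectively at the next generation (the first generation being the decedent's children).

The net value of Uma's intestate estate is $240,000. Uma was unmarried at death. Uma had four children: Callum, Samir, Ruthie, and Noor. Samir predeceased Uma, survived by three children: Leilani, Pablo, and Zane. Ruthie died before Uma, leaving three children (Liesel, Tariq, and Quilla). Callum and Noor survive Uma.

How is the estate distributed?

The entire $240,000 passes to the descendants.
That amount ($240,000) is divided at the children's generation into 4 shares of $60,000. Callum and Noor each take $60,000. The 2 shares of the deceased (Samir and Ruthie) are combined into a pool of $120,000.
That pool ($120,000) is divided at the grandchildren's generation equally among Leilani, Pablo, Zane, Liesel, Tariq, and Quilla: $20,000 each.

Callum: $60,000; Leilani: $20,000; Pablo: $20,000; Zane: $20,000; Liesel: $20,000; Tariq: $20,000; Quilla: $20,000; Noor: $60,000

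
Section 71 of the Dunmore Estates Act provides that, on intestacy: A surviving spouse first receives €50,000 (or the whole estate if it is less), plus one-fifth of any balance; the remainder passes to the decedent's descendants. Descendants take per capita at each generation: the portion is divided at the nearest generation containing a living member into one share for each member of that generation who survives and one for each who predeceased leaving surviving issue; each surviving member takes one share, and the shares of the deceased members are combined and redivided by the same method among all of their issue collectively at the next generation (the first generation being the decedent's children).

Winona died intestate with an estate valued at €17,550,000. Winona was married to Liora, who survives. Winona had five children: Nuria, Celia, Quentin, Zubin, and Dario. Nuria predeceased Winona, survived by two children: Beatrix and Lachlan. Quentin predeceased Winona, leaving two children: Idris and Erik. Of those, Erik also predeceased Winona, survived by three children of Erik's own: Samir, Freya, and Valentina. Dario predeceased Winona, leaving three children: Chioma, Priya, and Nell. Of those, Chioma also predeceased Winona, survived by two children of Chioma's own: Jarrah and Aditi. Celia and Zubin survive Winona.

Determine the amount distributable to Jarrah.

Liora first takes €50,000, leaving a balance of €17,500,000. Liora then takes one-fifth of the balance (€3,500,000), for a total of €3,550,000. The remaining €14,000,000 passes to the descendants.
The descendants' portion (€14,000,000) is divided at the children's generation into 5 shares of €2,800,000. Celia and Zubin each take €2,800,000. The 3 shares of the deceased (Nuria, Quentin, and Dario) are combined into a pool of €8,400,000.
That pool (€8,400,000) is divided at the grandchildren's generation into 7 shares of €1,200,000. Beatrix, Lachlan, Idris, Priya, and Nell each take €1,200,000. The 2 shares of the deceased (Erik and Chioma) are combined into a pool of €2,400,000.
That pool (€2,400,000) is divided at the great-grandchildren's generation equally among Samir, Freya, Valentina, Jarrah, and Aditi: €480,000 each.

Jarrah receives €480,000.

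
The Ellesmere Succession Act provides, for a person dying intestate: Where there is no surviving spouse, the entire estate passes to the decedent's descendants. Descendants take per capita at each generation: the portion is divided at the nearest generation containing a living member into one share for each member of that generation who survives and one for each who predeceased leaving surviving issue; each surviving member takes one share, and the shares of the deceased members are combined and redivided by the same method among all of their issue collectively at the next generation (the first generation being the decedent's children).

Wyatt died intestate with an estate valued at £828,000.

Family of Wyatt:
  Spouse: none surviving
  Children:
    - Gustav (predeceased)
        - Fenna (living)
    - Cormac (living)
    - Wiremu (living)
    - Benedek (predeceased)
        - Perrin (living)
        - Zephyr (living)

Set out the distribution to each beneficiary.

The entire £828,000 passes to the descendants.
That amount (£828,000) is divided at the children's generation into 4 shares of £207,000. Cormac and Wiremu each take £207,000. The 2 shares of the deceased (Gustav and Benedek) are combined into a pool of £414,000.
That pool (£414,000) is divided at the grandchildren's generation equally among Fenna, Perrin, and Zephyr: £138,000 each.

Fenna: £138,000; Cormac: £207,000; Wiremu: £207,000; Perrin: £138,000; Zephyr: £138,000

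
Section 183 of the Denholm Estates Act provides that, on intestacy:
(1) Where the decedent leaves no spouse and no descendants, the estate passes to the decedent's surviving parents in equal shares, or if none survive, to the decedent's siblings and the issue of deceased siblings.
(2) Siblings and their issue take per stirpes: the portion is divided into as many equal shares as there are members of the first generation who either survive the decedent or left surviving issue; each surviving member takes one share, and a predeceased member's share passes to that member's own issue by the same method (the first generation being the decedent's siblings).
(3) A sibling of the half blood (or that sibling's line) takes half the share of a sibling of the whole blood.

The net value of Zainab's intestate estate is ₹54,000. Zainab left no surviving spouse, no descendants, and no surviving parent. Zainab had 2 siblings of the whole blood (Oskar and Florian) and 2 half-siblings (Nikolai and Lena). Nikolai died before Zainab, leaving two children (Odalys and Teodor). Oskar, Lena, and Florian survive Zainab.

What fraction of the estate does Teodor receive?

The entire ₹54,000 passes to the siblings and their issue.
Counting each half-blood sibling's line as half a unit, there are 3 units in ₹54,000, so one unit is ₹18,000. Whole-blood lines (Oskar and Florian) take ₹18,000 each; half-blood lines (Nikolai and Lena) take ₹9,000 each.
Nikolai's share (₹9,000) is divided into 2 shares of ₹4,500: Odalys and Teodor each take ₹4,500.

Teodor receives 1/12 of the estate.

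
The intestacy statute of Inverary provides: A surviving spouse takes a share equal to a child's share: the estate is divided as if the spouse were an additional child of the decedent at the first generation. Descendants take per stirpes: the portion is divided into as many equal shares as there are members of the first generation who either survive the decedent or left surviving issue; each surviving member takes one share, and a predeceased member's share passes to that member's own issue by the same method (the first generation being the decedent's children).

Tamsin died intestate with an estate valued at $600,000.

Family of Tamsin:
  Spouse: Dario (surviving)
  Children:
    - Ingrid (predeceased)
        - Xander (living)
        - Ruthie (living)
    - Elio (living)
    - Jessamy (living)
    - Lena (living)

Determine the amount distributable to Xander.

The spouse counts as an additional share at the children's level, so there are 5 primary shares of $120,000. Dario takes one such share ($120,000).
The children's combined portion ($480,000) is divided into 4 shares of $120,000: Elio, Jessamy, and Lena each take $120,000; Ingrid's $120,000 share passes to Ingrid's issue.
Ingrid's share ($120,000) is divided into 2 shares of $60,000: Xander and Ruthie each take $60,000.

Xander receives $60,000.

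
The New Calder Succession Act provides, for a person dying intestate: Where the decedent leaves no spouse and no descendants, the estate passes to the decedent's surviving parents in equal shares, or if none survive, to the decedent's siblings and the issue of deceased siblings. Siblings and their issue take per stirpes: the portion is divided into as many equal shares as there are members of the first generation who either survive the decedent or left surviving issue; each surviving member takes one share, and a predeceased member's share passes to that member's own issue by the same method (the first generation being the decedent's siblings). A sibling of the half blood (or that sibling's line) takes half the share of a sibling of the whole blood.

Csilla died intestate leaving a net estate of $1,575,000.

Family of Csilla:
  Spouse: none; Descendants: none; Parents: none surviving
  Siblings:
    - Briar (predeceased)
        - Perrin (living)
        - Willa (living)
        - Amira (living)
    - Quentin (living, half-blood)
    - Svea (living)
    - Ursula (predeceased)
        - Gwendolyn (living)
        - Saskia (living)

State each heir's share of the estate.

Perrin: $150,000; Willa: $150,000; Amira: $150,000; Quentin: $225,000; Svea: $450,000; Gwendolyn: $225,000; Saskia: $225,000

The entire $1,575,000 passes to the siblings and their issue.
Counting each half-blood sibling's line as half a unit, there are 7/2 units in $1,575,000, so one unit is $450,000. Whole-blood lines (Briar, Svea, and Ursula) take $450,000 each; half-blood lines (Quentin) take $225,000 each.
Briar's share ($450,000) is divided into 3 shares of $150,000: Perrin, Willa, and Amira each take $150,000.
Ursula's share ($450,000) is divided into 2 shares of $225,000: Gwendolyn and Saskia each take $225,000.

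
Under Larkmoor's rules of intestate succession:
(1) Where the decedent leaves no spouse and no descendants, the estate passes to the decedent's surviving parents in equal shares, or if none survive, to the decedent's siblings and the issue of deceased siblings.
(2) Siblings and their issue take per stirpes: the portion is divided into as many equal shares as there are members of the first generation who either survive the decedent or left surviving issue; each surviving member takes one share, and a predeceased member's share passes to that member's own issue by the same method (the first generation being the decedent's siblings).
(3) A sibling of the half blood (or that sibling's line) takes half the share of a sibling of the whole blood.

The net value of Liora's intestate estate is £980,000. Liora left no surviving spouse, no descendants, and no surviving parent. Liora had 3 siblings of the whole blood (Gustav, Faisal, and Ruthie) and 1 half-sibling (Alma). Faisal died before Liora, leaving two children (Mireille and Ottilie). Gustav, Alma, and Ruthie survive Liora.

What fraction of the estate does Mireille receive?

Mireille receives 1/7 of the estate.

The entire £980,000 passes to the siblings and their issue.
Counting each half-blood sibling's line as half a unit, there are 7/2 units in £980,000, so one unit is £280,000. Whole-blood lines (Gustav, Faisal, and Ruthie) take £280,000 each; half-blood lines (Alma) take £140,000 each.
Faisal's share (£280,000) is divided into 2 shares of £140,000: Mireille and Ottilie each take £140,000.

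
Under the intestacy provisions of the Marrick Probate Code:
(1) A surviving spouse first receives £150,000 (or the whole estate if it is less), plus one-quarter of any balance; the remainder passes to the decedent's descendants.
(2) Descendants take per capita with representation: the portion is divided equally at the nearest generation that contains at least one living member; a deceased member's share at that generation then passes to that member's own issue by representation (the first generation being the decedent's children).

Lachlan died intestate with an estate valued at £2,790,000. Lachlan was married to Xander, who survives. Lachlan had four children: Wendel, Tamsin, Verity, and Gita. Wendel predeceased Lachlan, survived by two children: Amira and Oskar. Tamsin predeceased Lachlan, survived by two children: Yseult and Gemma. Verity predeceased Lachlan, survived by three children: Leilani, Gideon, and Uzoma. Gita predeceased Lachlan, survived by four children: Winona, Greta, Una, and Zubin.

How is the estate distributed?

Xander: £810,000; Amira: £180,000; Oskar: £180,000; Yseult: £180,000; Gemma: £180,000; Leilani: £180,000; Gideon: £180,000; Uzoma: £180,000; Winona: £180,000; Greta: £180,000; Una: £180,000; Zubin: £180,000

Xander first takes £150,000, leaving a balance of £2,640,000. Xander then takes one-quarter of the balance (£660,000), for a total of £810,000. The remaining £1,980,000 passes to the descendants.
No child survives, so the initial division is made at the grandchildren's generation.
The descendants' portion (£1,980,000) is divided into 11 shares of £180,000: Amira, Oskar, Yseult, Gemma, Leilani, Gideon, Uzoma, Winona, Greta, Una, and Zubin each take £180,000.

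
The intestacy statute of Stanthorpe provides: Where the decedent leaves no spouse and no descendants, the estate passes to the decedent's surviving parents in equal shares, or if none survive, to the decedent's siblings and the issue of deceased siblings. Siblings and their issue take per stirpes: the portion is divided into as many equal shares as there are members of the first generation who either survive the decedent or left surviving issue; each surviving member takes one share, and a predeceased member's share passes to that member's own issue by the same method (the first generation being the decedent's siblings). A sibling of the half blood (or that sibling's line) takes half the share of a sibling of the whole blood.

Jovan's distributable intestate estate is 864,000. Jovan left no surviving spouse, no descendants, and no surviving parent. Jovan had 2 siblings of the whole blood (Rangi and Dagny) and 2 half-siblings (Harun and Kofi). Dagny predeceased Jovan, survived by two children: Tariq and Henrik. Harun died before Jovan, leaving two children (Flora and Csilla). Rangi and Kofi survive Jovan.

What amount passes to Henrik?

Henrik receives 144,000.

The entire 864,000 passes to the siblings and their issue.
Counting each half-blood sibling's line as half a unit, there are 3 units in 864,000, so one unit is 288,000. Whole-blood lines (Rangi and Dagny) take 288,000 each; half-blood lines (Harun and Kofi) take 144,000 each.
Dagny's share (288,000) is divided into 2 shares of 144,000: Tariq and Henrik each take 144,000.
Harun's share (144,000) is divided into 2 shares of 72,000: Flora and Csilla each take 72,000.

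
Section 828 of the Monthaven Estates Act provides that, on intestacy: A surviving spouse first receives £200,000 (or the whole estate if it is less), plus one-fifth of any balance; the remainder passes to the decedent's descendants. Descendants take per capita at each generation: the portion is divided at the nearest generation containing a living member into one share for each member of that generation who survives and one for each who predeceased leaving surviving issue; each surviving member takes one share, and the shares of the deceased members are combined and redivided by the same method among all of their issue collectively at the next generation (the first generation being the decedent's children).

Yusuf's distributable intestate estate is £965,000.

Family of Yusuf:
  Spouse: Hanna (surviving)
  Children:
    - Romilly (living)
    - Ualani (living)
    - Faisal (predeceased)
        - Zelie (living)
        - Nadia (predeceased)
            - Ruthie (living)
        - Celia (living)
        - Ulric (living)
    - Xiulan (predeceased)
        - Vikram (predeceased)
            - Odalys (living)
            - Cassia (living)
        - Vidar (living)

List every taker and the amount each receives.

Hanna: £353,000; Romilly: £153,000; Ualani: £153,000; Zelie: £51,000; Ruthie: £34,000; Celia: £51,000; Ulric: £51,000; Odalys: £34,000; Cassia: £34,000; Vidar: £51,000

Hanna first takes £200,000, leaving a balance of £765,000. Hanna then takes one-fifth of the balance (£153,000), for a total of £353,000. The remaining £612,000 passes to the descendants.
The descendants' portion (£612,000) is divided at the children's generation into 4 shares of £153,000. Romilly and Ualani each take £153,000. The 2 shares of the deceased (Faisal and Xiulan) are combined into a pool of £306,000.
That pool (£306,000) is divided at the grandchildren's generation into 6 shares of £51,000. Zelie, Celia, Ulric, and Vidar each take £51,000. The 2 shares of the deceased (Nadia and Vikram) are combined into a pool of £102,000.
That pool (£102,000) is divided at the great-grandchildren's generation equally among Ruthie, Odalys, and Cassia: £34,000 each.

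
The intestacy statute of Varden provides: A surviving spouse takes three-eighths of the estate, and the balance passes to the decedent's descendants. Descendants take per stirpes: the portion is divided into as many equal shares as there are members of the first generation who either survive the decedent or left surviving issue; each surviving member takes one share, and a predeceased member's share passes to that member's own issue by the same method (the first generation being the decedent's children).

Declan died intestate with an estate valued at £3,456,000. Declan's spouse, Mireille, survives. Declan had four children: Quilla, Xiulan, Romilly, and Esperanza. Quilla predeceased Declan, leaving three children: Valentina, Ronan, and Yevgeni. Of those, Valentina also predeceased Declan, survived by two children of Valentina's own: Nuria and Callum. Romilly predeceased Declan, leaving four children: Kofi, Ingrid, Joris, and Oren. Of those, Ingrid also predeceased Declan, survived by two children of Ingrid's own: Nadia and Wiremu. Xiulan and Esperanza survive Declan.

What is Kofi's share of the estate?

Mireille takes three-eighths of £3,456,000 = £1,296,000. The remaining £2,160,000 passes to the descendants.
The descendants' portion (£2,160,000) is divided into 4 shares of £540,000: Xiulan and Esperanza each take £540,000; Quilla's £540,000 share passes to Quilla's issue; Romilly's £540,000 share passes to Romilly's issue.
Quilla's share (£540,000) is divided into 3 shares of £180,000: Ronan and Yevgeni each take £180,000; Valentina's £180,000 share passes to Valentina's issue.
Valentina's share (£180,000) is divided into 2 shares of £90,000: Nuria and Callum each take £90,000.
Romilly's share (£540,000) is divided into 4 shares of £135,000: Kofi, Joris, and Oren each take £135,000; Ingrid's £135,000 share passes to Ingrid's issue.
Ingrid's share (£135,000) is divided into 2 shares of £67,500: Nadia and Wiremu each take £67,500.

Kofi receives £135,000.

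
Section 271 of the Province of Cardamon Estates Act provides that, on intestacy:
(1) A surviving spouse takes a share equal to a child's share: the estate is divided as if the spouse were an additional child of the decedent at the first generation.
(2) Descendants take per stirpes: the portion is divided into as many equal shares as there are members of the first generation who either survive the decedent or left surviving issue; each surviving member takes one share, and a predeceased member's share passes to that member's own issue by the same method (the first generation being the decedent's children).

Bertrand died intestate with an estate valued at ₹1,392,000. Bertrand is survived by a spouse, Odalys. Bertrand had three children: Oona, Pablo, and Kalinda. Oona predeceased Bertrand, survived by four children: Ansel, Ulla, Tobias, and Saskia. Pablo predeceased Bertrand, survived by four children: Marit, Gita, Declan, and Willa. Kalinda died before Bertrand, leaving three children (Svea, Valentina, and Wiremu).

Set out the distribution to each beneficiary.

The spouse counts as an additional share at the children's level, so there are 4 primary shares of ₹348,000. Odalys takes one such share (₹348,000).
The children's combined portion (₹1,044,000) is divided into 3 shares of ₹348,000: Oona's ₹348,000 share passes to Oona's issue; Pablo's ₹348,000 share passes to Pablo's issue; Kalinda's ₹348,000 share passes to Kalinda's issue.
Oona's share (₹348,000) is divided into 4 shares of ₹87,000: Ansel, Ulla, Tobias, and Saskia each take ₹87,000.
Pablo's share (₹348,000) is divided into 4 shares of ₹87,000: Marit, Gita, Declan, and Willa each take ₹87,000.
Kalinda's share (₹348,000) is divided into 3 shares of ₹116,000: Svea, Valentina, and Wiremu each take ₹116,000.

Odalys: ₹348,000; Ansel: ₹87,000; Ulla: ₹87,000; Tobias: ₹87,000; Saskia: ₹87,000; Marit: ₹87,000; Gita: ₹87,000; Declan: ₹87,000; Willa: ₹87,000; Svea: ₹116,000; Valentina: ₹116,000; Wiremu: ₹116,000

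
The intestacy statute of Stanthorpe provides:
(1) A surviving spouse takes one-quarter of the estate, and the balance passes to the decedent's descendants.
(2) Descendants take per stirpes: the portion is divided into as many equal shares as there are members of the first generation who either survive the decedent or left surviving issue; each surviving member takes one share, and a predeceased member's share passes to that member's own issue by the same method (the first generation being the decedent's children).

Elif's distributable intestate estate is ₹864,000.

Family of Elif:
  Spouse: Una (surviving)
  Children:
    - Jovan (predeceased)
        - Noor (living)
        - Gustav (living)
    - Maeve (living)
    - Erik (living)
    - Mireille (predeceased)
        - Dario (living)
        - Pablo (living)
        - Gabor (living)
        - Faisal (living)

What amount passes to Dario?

Dario receives ₹40,500.

Una takes one-quarter of ₹864,000 = ₹216,000. The remaining ₹648,000 passes to the descendants.
The descendants' portion (₹648,000) is divided into 4 shares of ₹162,000: Maeve and Erik each take ₹162,000; Jovan's ₹162,000 share passes to Jovan's issue; Mireille's ₹162,000 share passes to Mireille's issue.
Jovan's share (₹162,000) is divided into 2 shares of ₹81,000: Noor and Gustav each take ₹81,000.
Mireille's share (₹162,000) is divided into 4 shares of ₹40,500: Dario, Pablo, Gabor, and Faisal each take ₹40,500.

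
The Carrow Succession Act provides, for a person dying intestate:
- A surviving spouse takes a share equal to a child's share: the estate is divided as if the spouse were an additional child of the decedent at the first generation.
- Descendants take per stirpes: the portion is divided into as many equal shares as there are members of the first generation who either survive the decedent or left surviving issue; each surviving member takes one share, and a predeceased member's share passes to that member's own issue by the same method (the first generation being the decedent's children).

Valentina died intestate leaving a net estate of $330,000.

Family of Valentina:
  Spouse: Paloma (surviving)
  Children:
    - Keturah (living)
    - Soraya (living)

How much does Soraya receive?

Soraya receives $110,000.

The spouse counts as an additional share at the children's level, so there are 3 primary shares of $110,000. Paloma takes one such share ($110,000).
The children's combined portion ($220,000) is divided into 2 shares of $110,000: Keturah and Soraya each take $110,000.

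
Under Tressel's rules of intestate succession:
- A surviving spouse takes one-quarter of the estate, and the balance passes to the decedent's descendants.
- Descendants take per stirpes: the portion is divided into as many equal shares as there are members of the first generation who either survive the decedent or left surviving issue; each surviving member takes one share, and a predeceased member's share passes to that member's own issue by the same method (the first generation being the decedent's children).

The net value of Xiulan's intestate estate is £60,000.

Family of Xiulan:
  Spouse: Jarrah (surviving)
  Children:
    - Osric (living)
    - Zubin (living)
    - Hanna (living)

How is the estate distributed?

Jarrah: £15,000; Osric: £15,000; Zubin: £15,000; Hanna: £15,000

Jarrah takes one-quarter of £60,000 = £15,000. The remaining £45,000 passes to the descendants.
The descendants' portion (£45,000) is divided into 3 shares of £15,000: Osric, Zubin, and Hanna each take £15,000.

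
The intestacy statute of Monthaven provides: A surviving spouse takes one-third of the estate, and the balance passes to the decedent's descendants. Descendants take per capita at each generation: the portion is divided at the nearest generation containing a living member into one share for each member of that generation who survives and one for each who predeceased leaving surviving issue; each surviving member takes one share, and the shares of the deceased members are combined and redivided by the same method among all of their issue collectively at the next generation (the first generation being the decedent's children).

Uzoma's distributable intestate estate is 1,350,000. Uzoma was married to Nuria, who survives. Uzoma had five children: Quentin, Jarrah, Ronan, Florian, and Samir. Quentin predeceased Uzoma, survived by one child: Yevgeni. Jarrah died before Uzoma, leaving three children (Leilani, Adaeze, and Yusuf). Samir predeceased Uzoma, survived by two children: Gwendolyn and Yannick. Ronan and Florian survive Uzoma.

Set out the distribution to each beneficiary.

Nuria: 450,000; Yevgeni: 90,000; Leilani: 90,000; Adaeze: 90,000; Yusuf: 90,000; Ronan: 180,000; Florian: 180,000; Gwendolyn: 90,000; Yannick: 90,000

Nuria takes one-third of 1,350,000 = 450,000. The remaining 900,000 passes to the descendants.
The descendants' portion (900,000) is divided at the children's generation into 5 shares of 180,000. Ronan and Florian each take 180,000. The 3 shares of the deceased (Quentin, Jarrah, and Samir) are combined into a pool of 540,000.
That pool (540,000) is divided at the grandchildren's generation equally among Yevgeni, Leilani, Adaeze, Yusuf, Gwendolyn, and Yannick: 90,000 each.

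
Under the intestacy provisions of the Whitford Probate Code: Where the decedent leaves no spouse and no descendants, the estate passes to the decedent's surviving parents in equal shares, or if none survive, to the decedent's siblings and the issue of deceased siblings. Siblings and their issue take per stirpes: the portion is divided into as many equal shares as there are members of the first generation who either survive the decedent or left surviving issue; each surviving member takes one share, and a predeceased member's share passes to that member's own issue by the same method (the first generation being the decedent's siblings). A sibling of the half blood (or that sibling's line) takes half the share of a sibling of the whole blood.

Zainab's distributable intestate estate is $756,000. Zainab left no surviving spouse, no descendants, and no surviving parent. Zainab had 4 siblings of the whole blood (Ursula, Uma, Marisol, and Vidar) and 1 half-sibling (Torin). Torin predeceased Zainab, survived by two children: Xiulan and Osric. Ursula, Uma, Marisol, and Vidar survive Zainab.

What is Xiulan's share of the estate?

The entire $756,000 passes to the siblings and their issue.
Counting each half-blood sibling's line as half a unit, there are 9/2 units in $756,000, so one unit is $168,000. Whole-blood lines (Ursula, Uma, Marisol, and Vidar) take $168,000 each; half-blood lines (Torin) take $84,000 each.
Torin's share ($84,000) is divided into 2 shares of $42,000: Xiulan and Osric each take $42,000.

Xiulan receives $42,000.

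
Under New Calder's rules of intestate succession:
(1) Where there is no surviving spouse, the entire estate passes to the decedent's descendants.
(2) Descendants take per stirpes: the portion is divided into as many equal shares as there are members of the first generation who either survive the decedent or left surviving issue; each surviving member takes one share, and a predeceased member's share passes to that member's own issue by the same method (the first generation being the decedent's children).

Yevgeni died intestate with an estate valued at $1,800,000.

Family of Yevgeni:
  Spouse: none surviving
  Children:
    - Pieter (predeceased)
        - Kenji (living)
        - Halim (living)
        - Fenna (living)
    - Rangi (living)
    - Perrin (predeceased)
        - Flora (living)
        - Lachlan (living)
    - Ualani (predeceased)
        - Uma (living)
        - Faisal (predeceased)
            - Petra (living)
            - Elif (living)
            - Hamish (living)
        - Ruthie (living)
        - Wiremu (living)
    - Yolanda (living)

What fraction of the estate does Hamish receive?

Hamish receives 1/60 of the estate.

The entire $1,800,000 passes to the descendants.
That amount ($1,800,000) is divided into 5 shares of $360,000: Rangi and Yolanda each take $360,000; Pieter's $360,000 share passes to Pieter's issue; Perrin's $360,000 share passes to Perrin's issue; Ualani's $360,000 share passes to Ualani's issue.
Pieter's share ($360,000) is divided into 3 shares of $120,000: Kenji, Halim, and Fenna each take $120,000.
Perrin's share ($360,000) is divided into 2 shares of $180,000: Flora and Lachlan each take $180,000.
Ualani's share ($360,000) is divided into 4 shares of $90,000: Uma, Ruthie, and Wiremu each take $90,000; Faisal's $90,000 share passes to Faisal's issue.
Faisal's share ($90,000) is divided into 3 shares of $30,000: Petra, Elif, and Hamish each take $30,000.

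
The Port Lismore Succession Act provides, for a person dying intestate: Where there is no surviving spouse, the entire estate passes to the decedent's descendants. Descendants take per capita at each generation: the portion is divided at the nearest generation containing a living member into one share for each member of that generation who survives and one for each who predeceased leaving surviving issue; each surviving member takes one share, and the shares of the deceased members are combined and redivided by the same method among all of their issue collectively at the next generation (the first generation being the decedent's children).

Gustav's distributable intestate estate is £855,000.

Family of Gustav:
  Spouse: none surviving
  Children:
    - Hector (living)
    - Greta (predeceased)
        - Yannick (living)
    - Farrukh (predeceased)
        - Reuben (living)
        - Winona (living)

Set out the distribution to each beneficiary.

The entire £855,000 passes to the descendants.
That amount (£855,000) is divided at the children's generation into 3 shares of £285,000. Hector takes £285,000. The 2 shares of the deceased (Greta and Farrukh) are combined into a pool of £570,000.
That pool (£570,000) is divided at the grandchildren's generation equally among Yannick, Reuben, and Winona: £190,000 each.

Hector: £285,000; Yannick: £190,000; Reuben: £190,000; Winona: £190,000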